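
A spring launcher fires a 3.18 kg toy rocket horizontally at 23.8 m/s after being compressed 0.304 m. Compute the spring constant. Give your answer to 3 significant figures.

Energy stored in the spring equals the launch KE: ½kx² = ½mv²
k = mv²/x² = (3.18)(23.8)²/(0.304)² = 19491 N/m

k = 19500 N/m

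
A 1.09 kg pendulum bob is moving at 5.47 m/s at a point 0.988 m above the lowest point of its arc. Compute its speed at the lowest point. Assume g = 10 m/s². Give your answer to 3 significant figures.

v = 7.05 m/s

By conservation of mechanical energy, ½mv₀² + mgh = ½mv²
v² = v₀² + 2gh = (5.47)² + 2(10)(0.988) = 49.681
v = √49.681 = 7.048 m/s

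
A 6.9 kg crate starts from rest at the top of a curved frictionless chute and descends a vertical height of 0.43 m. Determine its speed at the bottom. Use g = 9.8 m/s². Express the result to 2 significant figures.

Mechanical energy is conserved (no friction): mgh = ½mv²
v = √(2gh) = √(2 × 9.8 × 0.43) = √8.4280 = 2.903 m/s

v = 2.9 m/s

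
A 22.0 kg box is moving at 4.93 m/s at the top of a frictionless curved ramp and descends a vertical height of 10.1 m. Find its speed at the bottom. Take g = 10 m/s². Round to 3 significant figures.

v = 15.0 m/s

Energy conservation between the two points: ½mv₀² + mgh = ½mv²
v² = v₀² + 2gh = (4.93)² + 2(10)(10.1) = 226.30
v = √226.30 = 15.04 m/s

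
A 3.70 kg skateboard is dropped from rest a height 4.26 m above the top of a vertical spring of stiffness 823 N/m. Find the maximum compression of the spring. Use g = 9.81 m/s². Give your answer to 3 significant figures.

x = 0.659 m

Let x be the compression. The total drop is H + x, and the skateboard is instantaneously at rest at max compression, so energy conservation gives:
mg(H + x) = ½kx²
½(823)x² − (3.70)(9.81)x − (3.70)(9.81)(4.26) = 0
411.5x² − 36.30x − 154.6 = 0
x = [36.30 + √(1317 + 254513)]/(2 × 411.5) = 0.6587 m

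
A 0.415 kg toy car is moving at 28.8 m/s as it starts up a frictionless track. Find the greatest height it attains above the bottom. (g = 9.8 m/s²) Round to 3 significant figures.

By energy conservation, ½mv² = mgh
h = v²/(2g) = 28.8²/(2 × 9.8) = 42.32 m

h = 42.3 m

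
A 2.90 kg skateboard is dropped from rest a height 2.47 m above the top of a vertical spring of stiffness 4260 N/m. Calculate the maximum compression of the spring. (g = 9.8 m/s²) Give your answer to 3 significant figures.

Measuring PE from the top of the relaxed spring, at max compression the skateboard has dropped H + x with zero KE, so:
mg(H + x) = ½kx²
½(4260)x² − (2.90)(9.8)x − (2.90)(9.8)(2.47) = 0
2130x² − 28.42x − 70.20 = 0
x = [28.42 + √(807.7 + 598082)]/(2 × 2130) = 0.1883 m

x = 0.188 m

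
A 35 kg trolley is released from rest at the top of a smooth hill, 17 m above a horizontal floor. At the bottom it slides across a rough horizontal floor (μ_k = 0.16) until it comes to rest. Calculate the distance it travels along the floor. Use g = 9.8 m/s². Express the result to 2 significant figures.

Energy at the top = energy at the end + work done against friction:
At rest all PE has been dissipated by friction: mgh = μ_k m g d
d = h/μ_k = 17/0.16 = 106.2 m

d = 110 m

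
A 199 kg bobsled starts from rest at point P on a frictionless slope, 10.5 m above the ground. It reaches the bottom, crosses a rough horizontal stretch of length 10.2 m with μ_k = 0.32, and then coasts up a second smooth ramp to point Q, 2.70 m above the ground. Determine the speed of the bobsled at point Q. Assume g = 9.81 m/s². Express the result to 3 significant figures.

Energy at P: mgh₁ = (199)(9.81)(10.5) = 20498 J
Friction loss: W_f = μ_k mg d = 6372 J
At Q: ½mv² + mgh₂ = mgh₁ − W_f
½mv² = 20498 − 6372 − 5270.9 = 8855.1 J
v = √(2 × 8855.1/199) = 9.434 m/s

v = 9.43 m/s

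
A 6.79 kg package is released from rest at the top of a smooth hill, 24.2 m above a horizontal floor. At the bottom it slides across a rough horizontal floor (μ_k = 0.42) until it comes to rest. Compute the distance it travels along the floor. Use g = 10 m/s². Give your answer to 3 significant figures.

Energy bookkeeping (friction removes W_f = μ_k N d):
At rest all PE has been dissipated by friction: mgh = μ_k m g d
d = h/μ_k = 24.2/0.42 = 57.62 m

d = 57.6 m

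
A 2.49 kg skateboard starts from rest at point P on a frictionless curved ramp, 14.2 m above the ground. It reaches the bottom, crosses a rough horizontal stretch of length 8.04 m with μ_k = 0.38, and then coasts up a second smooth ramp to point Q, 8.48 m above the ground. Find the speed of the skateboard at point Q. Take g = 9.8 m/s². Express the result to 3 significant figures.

v = 7.23 m/s

Energy at P: mgh₁ = (2.49)(9.8)(14.2) = 346.51 J
Friction loss: W_f = μ_k mg d = 74.55 J
At Q: ½mv² + mgh₂ = mgh₁ − W_f
½mv² = 346.51 − 74.55 − 206.93 = 65.026 J
v = √(2 × 65.026/2.49) = 7.227 m/s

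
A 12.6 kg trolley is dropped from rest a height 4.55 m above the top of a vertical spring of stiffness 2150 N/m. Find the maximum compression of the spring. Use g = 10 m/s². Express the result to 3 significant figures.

x = 0.791 m

Let x be the compression. The total drop is H + x, and the trolley is instantaneously at rest at max compression, so energy conservation gives:
mg(H + x) = ½kx²
½(2150)x² − (12.6)(10)x − (12.6)(10)(4.55) = 0
1075x² − 126.0x − 573.3 = 0
x = [126.0 + √(15876 + 2.4652e+06)]/(2 × 1075) = 0.7912 m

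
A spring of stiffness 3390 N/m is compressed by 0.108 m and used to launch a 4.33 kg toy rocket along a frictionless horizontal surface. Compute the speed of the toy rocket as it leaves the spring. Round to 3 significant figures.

v = 3.02 m/s

The toy rocket leaves the spring when the spring is at natural length, so ½kx² = ½mv²
v = x√(k/m) = 0.108 × √(3390/4.33) = 3.022 m/s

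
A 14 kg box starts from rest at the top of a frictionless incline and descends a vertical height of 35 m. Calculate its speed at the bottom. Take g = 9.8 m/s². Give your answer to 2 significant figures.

Energy conservation between the two points: mgh = ½mv²
v = √(2gh) = √(2 × 9.8 × 35) = √686.00 = 26.19 m/s

v = 26 m/s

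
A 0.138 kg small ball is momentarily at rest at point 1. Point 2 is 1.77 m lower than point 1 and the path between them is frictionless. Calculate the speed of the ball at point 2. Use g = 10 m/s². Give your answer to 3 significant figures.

v = 5.95 m/s

Equating total energy at the two states: mgh = ½mv²
v = √(2gh) = √(2 × 10 × 1.77) = √35.400 = 5.950 m/s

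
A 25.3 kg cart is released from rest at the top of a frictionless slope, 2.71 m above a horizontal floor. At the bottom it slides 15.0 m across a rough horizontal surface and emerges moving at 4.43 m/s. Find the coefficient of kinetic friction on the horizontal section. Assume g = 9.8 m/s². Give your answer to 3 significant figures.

μ_k = 0.114

Energy at the top = energy at the end + work done against friction:
mgh = ½mv² + μ_k m g d
mgh = 671.92 J; ½mv² = 248.25 J
W_f = 671.92 − 248.25 = 423.7 J
μ_k = W_f/(mg·d) = 423.7/(247.9 × 15.0) = 0.1139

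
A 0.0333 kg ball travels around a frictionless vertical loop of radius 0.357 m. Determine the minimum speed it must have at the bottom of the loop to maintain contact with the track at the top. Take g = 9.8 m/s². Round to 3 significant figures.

v = 4.18 m/s

At the top: mg = mv_top²/r ⇒ v_top² = gr = 3.499 m²/s²
Energy from bottom to top (height 2r): ½mv_bot² = ½mv_top² + mg(2r)
v_bot² = gr + 4gr = 5gr = 17.49
v_bot = √(5gr) = 4.182 m/s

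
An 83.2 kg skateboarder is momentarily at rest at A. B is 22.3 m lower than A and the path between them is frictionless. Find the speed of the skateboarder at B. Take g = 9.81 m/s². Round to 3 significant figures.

v = 20.9 m/s

By conservation of mechanical energy, mgh = ½mv²
The mass cancels from both sides.
v = √(2gh) = √(2 × 9.81 × 22.3) = √437.53 = 20.92 m/s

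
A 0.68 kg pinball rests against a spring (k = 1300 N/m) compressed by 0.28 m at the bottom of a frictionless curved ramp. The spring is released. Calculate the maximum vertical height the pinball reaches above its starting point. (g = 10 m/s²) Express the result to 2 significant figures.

h = 7.5 m

All spring PE becomes gravitational PE at the highest point: ½kx² = mgh
h = kx²/(2mg) = (1300)(0.28)²/(2 × 0.68 × 10) = 7.494 m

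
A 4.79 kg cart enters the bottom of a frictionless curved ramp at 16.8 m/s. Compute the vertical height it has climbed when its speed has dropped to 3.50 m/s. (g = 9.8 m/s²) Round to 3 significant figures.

h = 13.8 m

Conservation of energy: ½mv₁² = ½mv₂² + mgh
h = (v₁² − v₂²)/(2g) = (16.8² − 3.50²)/(2 × 9.8) = 13.77 m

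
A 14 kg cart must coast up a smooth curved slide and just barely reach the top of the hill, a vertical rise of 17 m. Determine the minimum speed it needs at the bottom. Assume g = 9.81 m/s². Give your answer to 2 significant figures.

At the top it is momentarily at rest, so all KE converts to PE: ½mv² = mgh
v = √(2gh) = √(2 × 9.81 × 17) = 18.26 m/s

v = 18 m/s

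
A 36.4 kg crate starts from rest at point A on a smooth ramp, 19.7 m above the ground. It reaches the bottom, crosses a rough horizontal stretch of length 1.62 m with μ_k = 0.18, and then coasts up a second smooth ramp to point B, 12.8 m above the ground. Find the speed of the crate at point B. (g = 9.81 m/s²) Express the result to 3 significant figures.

Energy at A: mgh₁ = (36.4)(9.81)(19.7) = 7034.6 J
Friction loss: W_f = μ_k mg d = 104.1 J
At B: ½mv² + mgh₂ = mgh₁ − W_f
½mv² = 7034.6 − 104.1 − 4570.7 = 2359.8 J
v = √(2 × 2359.8/36.4) = 11.39 m/s

v = 11.4 m/s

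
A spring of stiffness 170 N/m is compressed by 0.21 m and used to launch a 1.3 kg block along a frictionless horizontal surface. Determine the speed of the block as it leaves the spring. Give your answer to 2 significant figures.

Spring PE converts entirely to kinetic energy: ½kx² = ½mv²
v = x√(k/m) = 0.21 × √(170/1.3) = 2.401 m/s

v = 2.4 m/s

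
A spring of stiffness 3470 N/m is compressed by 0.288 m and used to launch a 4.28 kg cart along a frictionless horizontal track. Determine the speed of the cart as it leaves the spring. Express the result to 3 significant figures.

v = 8.20 m/s

Spring PE converts entirely to kinetic energy: ½kx² = ½mv²
v = x√(k/m) = 0.288 × √(3470/4.28) = 8.200 m/s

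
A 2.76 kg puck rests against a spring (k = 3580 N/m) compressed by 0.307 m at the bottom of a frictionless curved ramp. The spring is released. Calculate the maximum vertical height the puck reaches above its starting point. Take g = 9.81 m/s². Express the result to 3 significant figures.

At maximum height the puck is at rest, so ½kx² = mgh
h = kx²/(2mg) = (3580)(0.307)²/(2 × 2.76 × 9.81) = 6.231 m

h = 6.23 m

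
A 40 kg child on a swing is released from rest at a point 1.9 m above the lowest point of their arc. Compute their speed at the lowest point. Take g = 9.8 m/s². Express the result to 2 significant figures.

v = 6.1 m/s

Mechanical energy is conserved (no friction): mgh = ½mv²
v = √(2gh) = √(2 × 9.8 × 1.9) = √37.240 = 6.102 m/s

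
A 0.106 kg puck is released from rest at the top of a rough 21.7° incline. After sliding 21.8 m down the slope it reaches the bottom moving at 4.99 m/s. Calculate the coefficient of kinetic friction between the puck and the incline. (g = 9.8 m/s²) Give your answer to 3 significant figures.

μ_k = 0.335

Energy balance down the incline: mg L sinθ − ½mv² = μ_k (mg cosθ) L
mgL sinθ = 8.3732 J; ½mv² = 1.3197 J
W_f = 8.3732 − 1.3197 = 7.054 J
μ_k = W_f/(mg cosθ · L) = 7.054/(0.9652 × 21.8) = 0.3352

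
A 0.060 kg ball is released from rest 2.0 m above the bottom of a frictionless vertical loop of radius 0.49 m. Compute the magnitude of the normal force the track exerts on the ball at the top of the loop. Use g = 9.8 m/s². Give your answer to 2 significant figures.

N = 1.9 N

Energy from release to top (height 2r): mgh = ½mv_top² + mg(2r)
v_top² = 2g(h − 2r) = 2(9.8)(2.0 − 0.9800) = 19.992 m²/s²
At the top, both N and weight point toward the centre: N + mg = mv_top²/r
N = m(v_top²/r − g) = 0.060(19.992/0.49 − 9.8) = 1.860 N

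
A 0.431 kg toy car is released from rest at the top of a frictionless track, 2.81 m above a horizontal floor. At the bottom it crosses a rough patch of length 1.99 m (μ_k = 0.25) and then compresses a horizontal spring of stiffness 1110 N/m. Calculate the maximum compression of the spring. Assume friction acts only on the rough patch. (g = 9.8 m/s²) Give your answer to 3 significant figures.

Initial energy: E₁ = mgh = (0.431)(9.8)(2.81) = 11.869 J
Friction removes W_f = μ_k mg d = (0.25)(0.431)(9.8)(1.99) = 2.101 J
Energy reaching the spring: E = 11.869 − 2.101 = 9.7675 J
At max compression ½kx² = E ⇒ x = √(2E/k) = √(2 × 9.7675/1110) = 0.1327 m

x = 0.133 m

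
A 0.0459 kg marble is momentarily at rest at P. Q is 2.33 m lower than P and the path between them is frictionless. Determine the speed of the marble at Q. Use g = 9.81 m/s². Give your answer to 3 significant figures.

v = 6.76 m/s

Equating total energy at the two states: mgh = ½mv²
v = √(2gh) = √(2 × 9.81 × 2.33) = √45.715 = 6.761 m/s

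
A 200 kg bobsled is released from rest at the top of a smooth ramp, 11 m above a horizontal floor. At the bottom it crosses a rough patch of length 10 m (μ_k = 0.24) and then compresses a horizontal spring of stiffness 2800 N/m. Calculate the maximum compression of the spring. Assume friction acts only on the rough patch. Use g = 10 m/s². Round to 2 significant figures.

x = 3.5 m

Initial energy: E₁ = mgh = (200)(10)(11) = 22000 J
Friction removes W_f = μ_k mg d = (0.24)(200)(10)(10) = 4800 J
Energy reaching the spring: E = 22000 − 4800 = 17200 J
At max compression ½kx² = E ⇒ x = √(2E/k) = √(2 × 17200/2800) = 3.505 m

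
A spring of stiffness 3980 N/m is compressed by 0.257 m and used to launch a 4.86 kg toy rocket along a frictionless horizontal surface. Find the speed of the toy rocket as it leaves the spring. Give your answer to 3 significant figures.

Conservation of energy: ½kx² = ½mv²
v = x√(k/m) = 0.257 × √(3980/4.86) = 7.355 m/s

v = 7.35 m/s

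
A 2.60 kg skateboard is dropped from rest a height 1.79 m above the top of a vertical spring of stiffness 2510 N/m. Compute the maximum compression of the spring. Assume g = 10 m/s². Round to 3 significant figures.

x = 0.203 m

Measuring PE from the top of the relaxed spring, at max compression the skateboard has dropped H + x with zero KE, so:
mg(H + x) = ½kx²
½(2510)x² − (2.60)(10)x − (2.60)(10)(1.79) = 0
1255x² − 26.00x − 46.54 = 0
x = [26.00 + √(676.0 + 233631)]/(2 × 1255) = 0.2032 m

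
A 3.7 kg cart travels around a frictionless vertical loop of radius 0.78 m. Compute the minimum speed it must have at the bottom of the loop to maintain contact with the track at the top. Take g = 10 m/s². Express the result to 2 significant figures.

At the top: mg = mv_top²/r ⇒ v_top² = gr = 7.800 m²/s²
Energy from bottom to top (height 2r): ½mv_bot² = ½mv_top² + mg(2r)
v_bot² = gr + 4gr = 5gr = 39.00
v_bot = √(5gr) = 6.245 m/s

v = 6.2 m/s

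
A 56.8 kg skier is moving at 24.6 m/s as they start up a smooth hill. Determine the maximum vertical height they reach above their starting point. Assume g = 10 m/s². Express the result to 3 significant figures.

Setting KE at the bottom equal to PE gained: ½mv² = mgh
h = v²/(2g) = 24.6²/(2 × 10) = 30.26 m

h = 30.3 m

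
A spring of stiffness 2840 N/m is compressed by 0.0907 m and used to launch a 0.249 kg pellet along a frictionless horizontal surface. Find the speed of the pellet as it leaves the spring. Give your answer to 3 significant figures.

v = 9.69 m/s

The pellet leaves the spring when the spring is at natural length, so ½kx² = ½mv²
v = x√(k/m) = 0.0907 × √(2840/0.249) = 9.686 m/s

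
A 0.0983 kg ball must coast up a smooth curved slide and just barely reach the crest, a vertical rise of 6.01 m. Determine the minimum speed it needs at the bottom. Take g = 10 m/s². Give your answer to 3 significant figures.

v = 11.0 m/s

At the top it is momentarily at rest, so all KE converts to PE: ½mv² = mgh
v = √(2gh) = √(2 × 10 × 6.01) = 10.96 m/s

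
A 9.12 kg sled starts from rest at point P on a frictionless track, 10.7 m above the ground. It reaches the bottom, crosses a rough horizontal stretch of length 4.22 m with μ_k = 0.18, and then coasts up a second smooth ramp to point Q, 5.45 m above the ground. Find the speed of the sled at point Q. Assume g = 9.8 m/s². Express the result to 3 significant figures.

v = 9.38 m/s

Energy at P: mgh₁ = (9.12)(9.8)(10.7) = 956.32 J
Friction loss: W_f = μ_k mg d = 67.89 J
At Q: ½mv² + mgh₂ = mgh₁ − W_f
½mv² = 956.32 − 67.89 − 487.10 = 401.33 J
v = √(2 × 401.33/9.12) = 9.381 m/s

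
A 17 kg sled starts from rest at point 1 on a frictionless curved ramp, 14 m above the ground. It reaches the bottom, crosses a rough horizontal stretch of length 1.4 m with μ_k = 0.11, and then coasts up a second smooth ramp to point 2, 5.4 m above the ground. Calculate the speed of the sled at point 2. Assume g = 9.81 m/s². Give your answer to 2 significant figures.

Energy at 1: mgh₁ = (17)(9.81)(14) = 2334.8 J
Friction loss: W_f = μ_k mg d = 25.68 J
At 2: ½mv² + mgh₂ = mgh₁ − W_f
½mv² = 2334.8 − 25.68 − 900.56 = 1408.5 J
v = √(2 × 1408.5/17) = 12.87 m/s

v = 13 m/s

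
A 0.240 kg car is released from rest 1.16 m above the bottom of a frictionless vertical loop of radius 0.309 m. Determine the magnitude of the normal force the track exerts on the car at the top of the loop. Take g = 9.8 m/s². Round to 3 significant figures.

N = 5.90 N

Energy from release to top (height 2r): mgh = ½mv_top² + mg(2r)
v_top² = 2g(h − 2r) = 2(9.8)(1.16 − 0.6180) = 10.623 m²/s²
At the top, both N and weight point toward the centre: N + mg = mv_top²/r
N = m(v_top²/r − g) = 0.240(10.623/0.309 − 9.8) = 5.899 N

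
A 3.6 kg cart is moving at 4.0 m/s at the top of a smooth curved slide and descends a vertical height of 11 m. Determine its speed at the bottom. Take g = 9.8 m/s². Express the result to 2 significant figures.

Mechanical energy is conserved (no friction): ½mv₀² + mgh = ½mv²
The mass cancels from both sides.
v² = v₀² + 2gh = (4.0)² + 2(9.8)(11) = 231.60
v = √231.60 = 15.22 m/s

v = 15 m/s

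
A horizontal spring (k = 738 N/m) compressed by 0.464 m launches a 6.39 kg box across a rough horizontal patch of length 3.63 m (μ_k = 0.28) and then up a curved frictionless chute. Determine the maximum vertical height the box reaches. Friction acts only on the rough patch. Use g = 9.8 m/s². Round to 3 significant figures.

h = 0.252 m

Spring energy: E₀ = ½kx² = ½(738)(0.464)² = 79.444 J
Friction: W_f = μ_k mg d = (0.28)(6.39)(9.8)(3.63) = 63.65 J
Energy at base of ramp: E = 79.444 − 63.65 = 15.795 J
At max height all remaining energy is PE: mgh = E ⇒ h = E/(mg) = 15.795/(6.39 × 9.8) = 0.2522 m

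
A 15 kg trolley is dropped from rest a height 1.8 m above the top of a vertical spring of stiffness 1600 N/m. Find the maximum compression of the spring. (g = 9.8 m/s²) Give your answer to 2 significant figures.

x = 0.67 m

Measuring PE from the top of the relaxed spring, at max compression the trolley has dropped H + x with zero KE, so:
mg(H + x) = ½kx²
½(1600)x² − (15)(9.8)x − (15)(9.8)(1.8) = 0
800.0x² − 147.0x − 264.6 = 0
x = [147.0 + √(21609 + 846720)]/(2 × 800.0) = 0.6743 m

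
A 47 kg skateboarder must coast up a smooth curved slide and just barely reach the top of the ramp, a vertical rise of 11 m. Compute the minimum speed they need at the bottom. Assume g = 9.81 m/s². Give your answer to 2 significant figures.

v = 15 m/s

At the top they are momentarily at rest, so all KE converts to PE: ½mv² = mgh
v = √(2gh) = √(2 × 9.81 × 11) = 14.69 m/s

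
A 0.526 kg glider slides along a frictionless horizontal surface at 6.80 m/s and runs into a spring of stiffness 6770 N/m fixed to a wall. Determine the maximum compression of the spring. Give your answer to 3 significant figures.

x = 0.0599 m

Conservation of energy between contact and max compression: ½mv² = ½kx²
x = v√(m/k) = 6.80 × √(0.526/6770) = 0.05994 m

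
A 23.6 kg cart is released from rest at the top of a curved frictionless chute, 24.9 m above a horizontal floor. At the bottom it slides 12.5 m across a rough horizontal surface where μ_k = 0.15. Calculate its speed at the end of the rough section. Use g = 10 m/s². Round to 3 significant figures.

v = 21.5 m/s

Energy bookkeeping (friction removes W_f = μ_k N d):
mgh = ½mv² + μ_k m g d
W_f = μ_k mg d = (0.15)(23.6)(10)(12.5) = 442.5 J
½mv² = mgh − W_f = 5876.4 − 442.5 = 5433.9 J
v = √(2 × 5433.9/23.6) = 21.46 m/s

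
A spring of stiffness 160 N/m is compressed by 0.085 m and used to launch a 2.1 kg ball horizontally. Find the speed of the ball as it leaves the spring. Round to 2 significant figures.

v = 0.74 m/s

The ball leaves the spring when the spring is at natural length, so ½kx² = ½mv²
v = x√(k/m) = 0.085 × √(160/2.1) = 0.7419 m/s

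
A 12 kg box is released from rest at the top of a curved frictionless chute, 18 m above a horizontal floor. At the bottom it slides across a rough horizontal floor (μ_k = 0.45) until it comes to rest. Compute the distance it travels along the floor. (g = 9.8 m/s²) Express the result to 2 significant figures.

Applying the work–energy principle:
At rest all PE has been dissipated by friction: mgh = μ_k m g d
d = h/μ_k = 18/0.45 = 40.00 m

d = 40 m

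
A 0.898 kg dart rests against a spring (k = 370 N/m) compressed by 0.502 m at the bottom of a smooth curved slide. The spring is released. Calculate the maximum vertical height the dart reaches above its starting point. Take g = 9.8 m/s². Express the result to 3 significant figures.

h = 5.30 m

Energy conservation from release to the highest point: ½kx² = mgh
h = kx²/(2mg) = (370)(0.502)²/(2 × 0.898 × 9.8) = 5.298 m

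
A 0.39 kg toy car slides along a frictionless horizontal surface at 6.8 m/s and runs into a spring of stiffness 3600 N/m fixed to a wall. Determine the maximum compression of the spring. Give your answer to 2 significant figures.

At max compression the car is momentarily at rest: ½mv² = ½kx²
x = v√(m/k) = 6.8 × √(0.39/3600) = 0.07078 m

x = 0.071 m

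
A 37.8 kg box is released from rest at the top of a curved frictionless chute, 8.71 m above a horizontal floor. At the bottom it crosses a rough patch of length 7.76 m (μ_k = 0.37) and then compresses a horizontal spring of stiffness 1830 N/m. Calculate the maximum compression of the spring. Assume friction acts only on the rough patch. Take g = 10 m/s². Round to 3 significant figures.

x = 1.55 m

Initial energy: E₁ = mgh = (37.8)(10)(8.71) = 3292.4 J
Friction removes W_f = μ_k mg d = (0.37)(37.8)(10)(7.76) = 1085 J
Energy reaching the spring: E = 3292.4 − 1085 = 2207.1 J
At max compression ½kx² = E ⇒ x = √(2E/k) = √(2 × 2207.1/1830) = 1.553 m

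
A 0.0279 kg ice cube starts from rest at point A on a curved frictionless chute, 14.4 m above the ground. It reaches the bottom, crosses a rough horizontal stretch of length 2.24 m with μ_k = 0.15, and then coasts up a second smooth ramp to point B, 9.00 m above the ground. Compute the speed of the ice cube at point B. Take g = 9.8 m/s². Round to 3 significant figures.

Energy at A: mgh₁ = (0.0279)(9.8)(14.4) = 3.9372 J
Friction loss: W_f = μ_k mg d = 0.09187 J
At B: ½mv² + mgh₂ = mgh₁ − W_f
½mv² = 3.9372 − 0.09187 − 2.4608 = 1.3846 J
v = √(2 × 1.3846/0.0279) = 9.963 m/s

v = 9.96 m/s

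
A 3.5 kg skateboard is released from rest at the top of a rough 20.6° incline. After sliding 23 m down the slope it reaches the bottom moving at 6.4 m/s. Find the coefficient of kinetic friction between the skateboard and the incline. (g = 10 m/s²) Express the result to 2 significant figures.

μ_k = 0.28

Energy balance down the incline: mg L sinθ − ½mv² = μ_k (mg cosθ) L
mgL sinθ = 283.23 J; ½mv² = 71.680 J
W_f = 283.23 − 71.680 = 211.6 J
μ_k = W_f/(mg cosθ · L) = 211.6/(32.76 × 23) = 0.2807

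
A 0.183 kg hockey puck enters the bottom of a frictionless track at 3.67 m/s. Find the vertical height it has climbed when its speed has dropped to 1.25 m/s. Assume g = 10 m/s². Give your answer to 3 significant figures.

h = 0.595 m

Energy balance between the two points: ½mv₁² = ½mv₂² + mgh
h = (v₁² − v₂²)/(2g) = (3.67² − 1.25²)/(2 × 10) = 0.5953 m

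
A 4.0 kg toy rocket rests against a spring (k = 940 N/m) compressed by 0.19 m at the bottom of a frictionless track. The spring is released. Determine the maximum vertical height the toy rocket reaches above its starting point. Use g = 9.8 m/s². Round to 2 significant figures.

h = 0.43 m

Energy conservation from release to the highest point: ½kx² = mgh
h = kx²/(2mg) = (940)(0.19)²/(2 × 4.0 × 9.8) = 0.4328 m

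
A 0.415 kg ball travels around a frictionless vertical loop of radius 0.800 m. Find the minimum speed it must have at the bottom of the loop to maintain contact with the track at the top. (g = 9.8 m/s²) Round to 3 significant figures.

At the top: mg = mv_top²/r ⇒ v_top² = gr = 7.840 m²/s²
Energy from bottom to top (height 2r): ½mv_bot² = ½mv_top² + mg(2r)
v_bot² = gr + 4gr = 5gr = 39.20
v_bot = √(5gr) = 6.261 m/s

v = 6.26 m/s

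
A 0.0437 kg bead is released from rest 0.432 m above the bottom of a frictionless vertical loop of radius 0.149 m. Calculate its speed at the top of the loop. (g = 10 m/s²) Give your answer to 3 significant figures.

v = 1.64 m/s

Energy conservation: mgh = ½mv_top² + mg(2r)
v_top² = 2g(h − 2r) = 2(10)(0.432 − 0.2980) = 2.680
v_top = 1.637 m/s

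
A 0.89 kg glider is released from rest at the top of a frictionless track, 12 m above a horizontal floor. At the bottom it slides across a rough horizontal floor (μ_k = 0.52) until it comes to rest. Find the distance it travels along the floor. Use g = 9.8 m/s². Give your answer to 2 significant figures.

Energy bookkeeping (friction removes W_f = μ_k N d):
At rest all PE has been dissipated by friction: mgh = μ_k m g d
d = h/μ_k = 12/0.52 = 23.08 m

d = 23 m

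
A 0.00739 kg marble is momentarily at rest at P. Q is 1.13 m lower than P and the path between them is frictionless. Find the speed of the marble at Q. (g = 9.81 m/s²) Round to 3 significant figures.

Equating total energy at the two states: mgh = ½mv²
v = √(2gh) = √(2 × 9.81 × 1.13) = √22.171 = 4.709 m/s

v = 4.71 m/s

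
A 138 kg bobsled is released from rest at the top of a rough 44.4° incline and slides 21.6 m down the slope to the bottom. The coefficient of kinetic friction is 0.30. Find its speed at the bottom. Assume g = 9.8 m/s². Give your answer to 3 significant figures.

v = 14.3 m/s

Work–energy: mg(L sinθ) − μ_k(mg cosθ)L = ½mv²
mgh = mgL sinθ = (138)(9.8)(21.6)sin44.4° = 20438 J
W_f = μ_k mg cosθ · L = (0.30)(138)(9.8)cos44.4°·21.6 = 6261 J
½mv² = 20438 − 6261 = 14177 J
v = √(2 × 14177/138) = 14.33 m/s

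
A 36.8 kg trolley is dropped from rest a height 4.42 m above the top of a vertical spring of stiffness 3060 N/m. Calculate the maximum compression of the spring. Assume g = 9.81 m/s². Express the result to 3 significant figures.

Measuring PE from the top of the relaxed spring, at max compression the trolley has dropped H + x with zero KE, so:
mg(H + x) = ½kx²
½(3060)x² − (36.8)(9.81)x − (36.8)(9.81)(4.42) = 0
1530x² − 361.0x − 1596 = 0
x = [361.0 + √(130327 + 9.7654e+06)]/(2 × 1530) = 1.146 m

x = 1.15 m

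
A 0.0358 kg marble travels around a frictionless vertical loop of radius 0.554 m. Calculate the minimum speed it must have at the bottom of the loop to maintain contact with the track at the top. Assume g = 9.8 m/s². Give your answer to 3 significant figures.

v = 5.21 m/s

At the top: mg = mv_top²/r ⇒ v_top² = gr = 5.429 m²/s²
Energy from bottom to top (height 2r): ½mv_bot² = ½mv_top² + mg(2r)
v_bot² = gr + 4gr = 5gr = 27.15
v_bot = √(5gr) = 5.210 m/s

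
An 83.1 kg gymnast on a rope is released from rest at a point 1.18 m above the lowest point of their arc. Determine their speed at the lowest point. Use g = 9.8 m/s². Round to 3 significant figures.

Energy conservation between the two points: mgh = ½mv²
v = √(2gh) = √(2 × 9.8 × 1.18) = √23.128 = 4.809 m/s

v = 4.81 m/s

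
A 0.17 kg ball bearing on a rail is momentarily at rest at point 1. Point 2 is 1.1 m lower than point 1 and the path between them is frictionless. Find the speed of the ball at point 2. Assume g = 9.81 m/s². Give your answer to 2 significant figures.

Equating total energy at the two states: mgh = ½mv²
v = √(2gh) = √(2 × 9.81 × 1.1) = √21.582 = 4.646 m/s

v = 4.6 m/s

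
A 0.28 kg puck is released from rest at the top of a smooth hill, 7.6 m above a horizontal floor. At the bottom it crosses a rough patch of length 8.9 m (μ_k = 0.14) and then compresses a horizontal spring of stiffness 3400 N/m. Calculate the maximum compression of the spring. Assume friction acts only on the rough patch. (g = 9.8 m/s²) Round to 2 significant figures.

Initial energy: E₁ = mgh = (0.28)(9.8)(7.6) = 20.854 J
Friction removes W_f = μ_k mg d = (0.14)(0.28)(9.8)(8.9) = 3.419 J
Energy reaching the spring: E = 20.854 − 3.419 = 17.435 J
At max compression ½kx² = E ⇒ x = √(2E/k) = √(2 × 17.435/3400) = 0.1013 m

x = 0.10 m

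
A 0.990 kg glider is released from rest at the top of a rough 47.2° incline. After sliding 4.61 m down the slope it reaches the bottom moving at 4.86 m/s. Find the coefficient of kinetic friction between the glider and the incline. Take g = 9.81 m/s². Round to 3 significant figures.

The energy dissipated by friction is the PE lost minus the KE gained:
mgL sinθ = 32.850 J; ½mv² = 11.692 J
W_f = 32.850 − 11.692 = 21.16 J
μ_k = W_f/(mg cosθ · L) = 21.16/(6.599 × 4.61) = 0.6956

μ_k = 0.696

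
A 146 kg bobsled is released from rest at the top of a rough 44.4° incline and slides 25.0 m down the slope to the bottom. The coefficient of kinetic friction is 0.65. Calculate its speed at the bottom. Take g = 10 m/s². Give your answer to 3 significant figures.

Taking the bottom as reference, mgh = ½mv² + μ_k N L with h = L sinθ, N = mg cosθ:
mgh = mgL sinθ = (146)(10)(25.0)sin44.4° = 25538 J
W_f = μ_k mg cosθ · L = (0.65)(146)(10)cos44.4°·25.0 = 16951 J
½mv² = 25538 − 16951 = 8586.8 J
v = √(2 × 8586.8/146) = 10.85 m/s

v = 10.8 m/s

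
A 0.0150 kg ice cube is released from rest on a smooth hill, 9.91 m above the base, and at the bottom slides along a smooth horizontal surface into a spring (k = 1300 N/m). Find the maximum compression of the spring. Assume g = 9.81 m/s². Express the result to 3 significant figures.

Gravitational PE at the top equals spring PE at max compression: mgh = ½kx²
x = √(2mgh/k) = √(2 × 0.0150 × 9.81 × 9.91 / 1300) = 0.04737 m

x = 0.0474 m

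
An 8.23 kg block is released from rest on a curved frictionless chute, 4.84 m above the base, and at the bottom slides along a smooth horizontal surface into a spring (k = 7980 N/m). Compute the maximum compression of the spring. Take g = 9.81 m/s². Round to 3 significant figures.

x = 0.313 m

Energy conservation (no friction) from release to max compression: mgh = ½kx²
x = √(2mgh/k) = √(2 × 8.23 × 9.81 × 4.84 / 7980) = 0.3129 m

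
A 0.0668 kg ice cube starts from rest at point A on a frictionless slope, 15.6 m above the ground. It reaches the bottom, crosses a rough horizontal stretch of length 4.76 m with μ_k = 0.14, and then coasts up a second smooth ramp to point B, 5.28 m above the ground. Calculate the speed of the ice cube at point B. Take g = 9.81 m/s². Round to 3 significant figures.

v = 13.8 m/s

Energy at A: mgh₁ = (0.0668)(9.81)(15.6) = 10.223 J
Friction loss: W_f = μ_k mg d = 0.4367 J
At B: ½mv² + mgh₂ = mgh₁ − W_f
½mv² = 10.223 − 0.4367 − 3.4600 = 6.3261 J
v = √(2 × 6.3261/0.0668) = 13.76 m/s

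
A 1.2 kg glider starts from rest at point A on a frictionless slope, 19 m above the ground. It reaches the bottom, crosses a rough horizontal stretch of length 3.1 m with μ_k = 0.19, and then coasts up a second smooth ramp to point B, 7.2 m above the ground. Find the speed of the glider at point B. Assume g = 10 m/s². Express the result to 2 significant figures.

v = 15 m/s

Energy at A: mgh₁ = (1.2)(10)(19) = 228.00 J
Friction loss: W_f = μ_k mg d = 7.068 J
At B: ½mv² + mgh₂ = mgh₁ − W_f
½mv² = 228.00 − 7.068 − 86.400 = 134.53 J
v = √(2 × 134.53/1.2) = 14.97 m/s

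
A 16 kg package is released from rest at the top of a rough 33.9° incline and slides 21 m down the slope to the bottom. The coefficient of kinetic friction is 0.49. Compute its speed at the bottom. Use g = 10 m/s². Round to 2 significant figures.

v = 8.0 m/s

Work–energy: mg(L sinθ) − μ_k(mg cosθ)L = ½mv²
mgh = mgL sinθ = (16)(10)(21)sin33.9° = 1874.0 J
W_f = μ_k mg cosθ · L = (0.49)(16)(10)cos33.9°·21 = 1367 J
½mv² = 1874.0 − 1367 = 507.49 J
v = √(2 × 507.49/16) = 7.965 m/s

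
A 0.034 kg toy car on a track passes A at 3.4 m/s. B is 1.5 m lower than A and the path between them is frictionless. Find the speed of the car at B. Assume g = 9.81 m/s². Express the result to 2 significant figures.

v = 6.4 m/s

Energy conservation between the two points: ½mv₀² + mgh = ½mv²
The mass cancels from both sides.
v² = v₀² + 2gh = (3.4)² + 2(9.81)(1.5) = 40.990
v = √40.990 = 6.402 m/s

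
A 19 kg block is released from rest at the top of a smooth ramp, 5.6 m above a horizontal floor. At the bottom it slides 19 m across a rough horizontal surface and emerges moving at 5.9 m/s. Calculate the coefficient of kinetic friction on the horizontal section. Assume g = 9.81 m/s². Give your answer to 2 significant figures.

μ_k = 0.20

Energy at the top = energy at the end + work done against friction:
mgh = ½mv² + μ_k m g d
mgh = 1043.8 J; ½mv² = 330.70 J
W_f = 1043.8 − 330.70 = 713.1 J
μ_k = W_f/(mg·d) = 713.1/(186.4 × 19) = 0.2014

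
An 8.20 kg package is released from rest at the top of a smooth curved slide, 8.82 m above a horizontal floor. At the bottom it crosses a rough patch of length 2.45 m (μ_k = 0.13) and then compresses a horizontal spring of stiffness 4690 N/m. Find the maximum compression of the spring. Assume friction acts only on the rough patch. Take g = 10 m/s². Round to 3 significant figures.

Initial energy: E₁ = mgh = (8.20)(10)(8.82) = 723.24 J
Friction removes W_f = μ_k mg d = (0.13)(8.20)(10)(2.45) = 26.12 J
Energy reaching the spring: E = 723.24 − 26.12 = 697.12 J
At max compression ½kx² = E ⇒ x = √(2E/k) = √(2 × 697.12/4690) = 0.5452 m

x = 0.545 m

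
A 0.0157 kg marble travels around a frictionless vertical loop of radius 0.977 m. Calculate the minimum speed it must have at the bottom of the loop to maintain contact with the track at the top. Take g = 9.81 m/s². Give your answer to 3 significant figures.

v = 6.92 m/s

At the top: mg = mv_top²/r ⇒ v_top² = gr = 9.584 m²/s²
Energy from bottom to top (height 2r): ½mv_bot² = ½mv_top² + mg(2r)
v_bot² = gr + 4gr = 5gr = 47.92
v_bot = √(5gr) = 6.923 m/s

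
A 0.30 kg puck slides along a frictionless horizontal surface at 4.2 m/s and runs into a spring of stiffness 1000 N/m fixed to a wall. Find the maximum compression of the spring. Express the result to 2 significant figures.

At max compression the puck is momentarily at rest: ½mv² = ½kx²
x = v√(m/k) = 4.2 × √(0.30/1000) = 0.07275 m

x = 0.073 m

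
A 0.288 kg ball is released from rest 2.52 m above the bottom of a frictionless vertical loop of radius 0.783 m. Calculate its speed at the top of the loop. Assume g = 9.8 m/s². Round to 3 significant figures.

Energy conservation: mgh = ½mv_top² + mg(2r)
v_top² = 2g(h − 2r) = 2(9.8)(2.52 − 1.566) = 18.70
v_top = 4.324 m/s

v = 4.32 m/s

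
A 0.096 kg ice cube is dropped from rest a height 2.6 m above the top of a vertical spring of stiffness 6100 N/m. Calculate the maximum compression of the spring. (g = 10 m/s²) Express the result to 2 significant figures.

Let x be the compression. The total drop is H + x, and the cube is instantaneously at rest at max compression, so energy conservation gives:
mg(H + x) = ½kx²
½(6100)x² − (0.096)(10)x − (0.096)(10)(2.6) = 0
3050x² − 0.9600x − 2.496 = 0
x = [0.9600 + √(0.9216 + 30451)]/(2 × 3050) = 0.02876 m

x = 0.029 m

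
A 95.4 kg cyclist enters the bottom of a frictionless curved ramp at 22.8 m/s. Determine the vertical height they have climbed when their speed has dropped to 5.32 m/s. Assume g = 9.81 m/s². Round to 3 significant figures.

Energy balance between the two points: ½mv₁² = ½mv₂² + mgh
h = (v₁² − v₂²)/(2g) = (22.8² − 5.32²)/(2 × 9.81) = 25.05 m

h = 25.1 m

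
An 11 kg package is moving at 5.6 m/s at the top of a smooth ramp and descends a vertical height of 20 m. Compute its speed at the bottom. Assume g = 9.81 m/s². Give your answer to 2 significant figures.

v = 21 m/s

By conservation of mechanical energy, ½mv₀² + mgh = ½mv²
v² = v₀² + 2gh = (5.6)² + 2(9.81)(20) = 423.76
v = √423.76 = 20.59 m/s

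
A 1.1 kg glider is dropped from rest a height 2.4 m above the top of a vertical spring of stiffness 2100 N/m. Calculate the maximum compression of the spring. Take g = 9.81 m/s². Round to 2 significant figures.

Measuring PE from the top of the relaxed spring, at max compression the glider has dropped H + x with zero KE, so:
mg(H + x) = ½kx²
½(2100)x² − (1.1)(9.81)x − (1.1)(9.81)(2.4) = 0
1050x² − 10.79x − 25.90 = 0
x = [10.79 + √(116.4 + 108773)]/(2 × 1050) = 0.1623 m

x = 0.16 m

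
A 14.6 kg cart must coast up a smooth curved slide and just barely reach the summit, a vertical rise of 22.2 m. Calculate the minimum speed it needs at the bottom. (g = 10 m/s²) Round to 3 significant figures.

At the top it is momentarily at rest, so all KE converts to PE: ½mv² = mgh
v = √(2gh) = √(2 × 10 × 22.2) = 21.07 m/s

v = 21.1 m/s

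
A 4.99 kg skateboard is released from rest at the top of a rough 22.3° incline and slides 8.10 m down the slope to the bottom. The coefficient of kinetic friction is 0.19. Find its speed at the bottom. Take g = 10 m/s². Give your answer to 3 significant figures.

v = 5.74 m/s

Work–energy: mg(L sinθ) − μ_k(mg cosθ)L = ½mv²
mgh = mgL sinθ = (4.99)(10)(8.10)sin22.3° = 153.37 J
W_f = μ_k mg cosθ · L = (0.19)(4.99)(10)cos22.3°·8.10 = 71.05 J
½mv² = 153.37 − 71.05 = 82.320 J
v = √(2 × 82.320/4.99) = 5.744 m/s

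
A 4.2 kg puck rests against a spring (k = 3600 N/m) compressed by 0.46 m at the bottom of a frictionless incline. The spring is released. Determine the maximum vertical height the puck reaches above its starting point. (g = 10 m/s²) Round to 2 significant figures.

At maximum height the puck is at rest, so ½kx² = mgh
h = kx²/(2mg) = (3600)(0.46)²/(2 × 4.2 × 10) = 9.069 m

h = 9.1 m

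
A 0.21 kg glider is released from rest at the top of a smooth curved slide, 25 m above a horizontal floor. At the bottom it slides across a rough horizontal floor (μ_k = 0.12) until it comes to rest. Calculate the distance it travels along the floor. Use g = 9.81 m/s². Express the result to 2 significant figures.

d = 210 m

Applying the work–energy principle:
At rest all PE has been dissipated by friction: mgh = μ_k m g d
d = h/μ_k = 25/0.12 = 208.3 m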